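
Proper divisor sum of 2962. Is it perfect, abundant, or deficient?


Proper divisors: 1, 2, 1481
Sum = 1 + 2 + 1481 = 1484
1484 < 2962 → deficient

s(2962) = 1484 (deficient)


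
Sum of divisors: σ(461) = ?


Divisors of 461: 1, 461
Sum = 1 + 461 = 462

σ(461) = 462


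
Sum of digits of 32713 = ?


3 + 2 + 7 + 1 + 3 = 16


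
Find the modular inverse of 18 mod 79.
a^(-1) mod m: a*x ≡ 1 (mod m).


Use the extended Euclidean algorithm on (79, 18); each row r = 79*s + 18*t:
r=79, s=1, t=0
r=18, s=0, t=1
q=4: r=7, s=1, t=-4   [79*(1) + 18*(-4) = 7]
q=2: r=4, s=-2, t=9   [79*(-2) + 18*(9) = 4]
q=1: r=3, s=3, t=-13   [79*(3) + 18*(-13) = 3]
q=1: r=1, s=-5, t=22   [79*(-5) + 18*(22) = 1]
q=3: r=0, s=18, t=-79   [79*(18) + 18*(-79) = 0]
GCD = 1 with t = 22, so 18*(22) ≡ 1 (mod 79)
Inverse = 22 mod 79 = 22
Check: 18 * 22 = 396 ≡ 1 (mod 79)

18^(-1) ≡ 22 (mod 79)


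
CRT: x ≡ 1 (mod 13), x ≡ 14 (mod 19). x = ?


M = 13*19 = 247
M1 = M/13 = 19, M2 = M/19 = 13
M1^(-1) mod 13 = 11, M2^(-1) mod 19 = 3
x = 1*19*11 + 14*13*3 = 755
755 mod 247 = 14
Check: 14 mod 13 = 1 ✓, 14 mod 19 = 14 ✓

x ≡ 14 (mod 247)


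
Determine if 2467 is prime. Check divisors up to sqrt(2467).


Check divisors up to sqrt(2467) = 49.6689
No divisors found.
2467 is prime.

Yes, 2467 is prime


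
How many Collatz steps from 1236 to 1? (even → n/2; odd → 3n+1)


1236 → 618 → 309 → 928 → 464 → 232 → 116 → 58 → 29 → 88 → 44 → 22 → 11 → 34 → 17 → 52 → 26 → 13 → 40 → 20 → 10 → 5 → 16 → 8 → 4 → 2 → 1
Total steps = 26

26 steps


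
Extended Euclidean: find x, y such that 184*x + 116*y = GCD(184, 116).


Tabular extended Euclidean (each row: r = 184*s + 116*t):
r=184, s=1, t=0
r=116, s=0, t=1
q=1: r=68, s=1, t=-1   [184*(1) + 116*(-1) = 68]
q=1: r=48, s=-1, t=2   [184*(-1) + 116*(2) = 48]
q=1: r=20, s=2, t=-3   [184*(2) + 116*(-3) = 20]
q=2: r=8, s=-5, t=8   [184*(-5) + 116*(8) = 8]
q=2: r=4, s=12, t=-19   [184*(12) + 116*(-19) = 4]
q=2: r=0, s=-29, t=46   [184*(-29) + 116*(46) = 0]
GCD = 4; from the row with r=4: x=12, y=-19
Check: 184*(12) + 116*(-19) = 2208 - 2204 = 4

GCD = 4, x = 12, y = -19


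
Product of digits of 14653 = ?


1 × 4 × 6 × 5 × 3 = 360


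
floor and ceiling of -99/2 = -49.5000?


-99/2 = -49.5000
floor = -50
ceil = -49

floor = -50, ceil = -49


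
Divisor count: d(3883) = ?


3883 = 11^1 × 353^1
d(3883) = (1+1) × (1+1) = 4

4 divisors


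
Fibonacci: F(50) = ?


Sequence: 1, 1, 2, 3, 5, 8, 13, 21, 34, 55, 89, 144, 233, 377, 610, 987, 1597, 2584, 4181, 6765, 10946, 17711, 28657, 46368, 75025, 121393, 196418, 317811, 514229, 832040, 1346269, 2178309, 3524578, 5702887, 9227465, 14930352, 24157817, 39088169, 63245986, 102334155, 165580141, 267914296, 433494437, 701408733, 1134903170, 1836311903, 2971215073, 4807526976, 7778742049, 12586269025
F(50) = 12586269025


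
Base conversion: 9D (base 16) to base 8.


9D (base 16) = 157 (decimal)
157 (decimal) = 235 (base 8)


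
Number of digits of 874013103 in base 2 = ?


874013103 in base 2 = 110100000110000110000110101111
Number of digits = 30

30 digits (base 2)


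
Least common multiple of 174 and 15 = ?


GCD(174, 15) = 3
LCM = 174*15/3 = 2610/3 = 870

LCM = 870


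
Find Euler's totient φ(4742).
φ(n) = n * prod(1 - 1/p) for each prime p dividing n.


4742 = 2 × 2371
Prime factors: 2, 2371
φ(4742) = 4742 × (1-1/2) × (1-1/2371)
= 4742 × 1/2 × 2370/2371 = 2370

φ(4742) = 2370


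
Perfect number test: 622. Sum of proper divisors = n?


Proper divisors of 622: 1, 2, 311
Sum = 1 + 2 + 311 = 314

No, 622 is not perfect (314 ≠ 622)


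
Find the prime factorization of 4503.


4503 / 3 = 1501
1501 / 19 = 79
79 / 79 = 1
4503 = 3 × 19 × 79


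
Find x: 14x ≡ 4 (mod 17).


GCD(14, 17) = 1, unique solution
a^(-1) mod 17 = 11
x = 11 * 4 mod 17 = 10

x ≡ 10 (mod 17)


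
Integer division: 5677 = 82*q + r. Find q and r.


5677 = 82 * 69 + 19
Check: 5658 + 19 = 5677

q = 69, r = 19


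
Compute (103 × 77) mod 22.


103 × 77 = 7931
7931 mod 22 = 11


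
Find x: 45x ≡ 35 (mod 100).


GCD(45, 100) = 5 divides 35
Divide: 9x ≡ 7 (mod 20)
x ≡ 3 (mod 20)


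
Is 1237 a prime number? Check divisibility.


Check divisors up to sqrt(1237) = 35.1710
No divisors found.
1237 is prime.

Yes, 1237 is prime


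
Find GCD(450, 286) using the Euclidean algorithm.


450 = 1 * 286 + 164
286 = 1 * 164 + 122
164 = 1 * 122 + 42
122 = 2 * 42 + 38
42 = 1 * 38 + 4
38 = 9 * 4 + 2
4 = 2 * 2 + 0
GCD = 2


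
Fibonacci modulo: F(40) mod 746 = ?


F(k) mod 746 for k=1..40:
1, 1, 2, 3, 5, 8, 13, 21, 34, 55, 89, 144, 233, 377, 610, 241, 105, 346, 451, 51, 502, 553, 309, 116, 425, 541, 220, 15, 235, 250, 485, 735, 474, 463, 191, 654, 99, 7, 106, 113
F(40) mod 746 = 113


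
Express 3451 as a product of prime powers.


3451 / 7 = 493
493 / 17 = 29
29 / 29 = 1
3451 = 7 × 17 × 29


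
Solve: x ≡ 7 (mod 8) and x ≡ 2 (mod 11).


M = 8*11 = 88
M1 = M/8 = 11, M2 = M/11 = 8
M1^(-1) mod 8 = 3, M2^(-1) mod 11 = 7
x = 7*11*3 + 2*8*7 = 343
343 mod 88 = 79
Check: 79 mod 8 = 7 ✓, 79 mod 11 = 2 ✓

x ≡ 79 (mod 88)


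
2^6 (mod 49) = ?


2^1 mod 49 = 2
2^2 mod 49 = 4
2^3 mod 49 = 8
2^4 mod 49 = 16
2^5 mod 49 = 32
2^6 mod 49 = 15


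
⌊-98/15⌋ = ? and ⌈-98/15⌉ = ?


-98/15 = -6.5333
floor = -7
ceil = -6

floor = -7, ceil = -6


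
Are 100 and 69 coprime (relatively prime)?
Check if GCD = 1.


Euclidean algorithm:
100 = 1 * 69 + 31
69 = 2 * 31 + 7
31 = 4 * 7 + 3
7 = 2 * 3 + 1
3 = 3 * 1 + 0
GCD(100, 69) = 1

Yes, coprime (GCD = 1)


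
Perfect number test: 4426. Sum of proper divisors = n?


Proper divisors of 4426: 1, 2, 2213
Sum = 1 + 2 + 2213 = 2216

No, 4426 is not perfect (2216 ≠ 4426)


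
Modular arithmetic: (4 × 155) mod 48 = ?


4 × 155 = 620
620 mod 48 = 44


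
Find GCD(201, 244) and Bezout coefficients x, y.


Tabular extended Euclidean (each row: r = 201*s + 244*t):
r=201, s=1, t=0
r=244, s=0, t=1
q=0: r=201, s=1, t=0   [201*(1) + 244*(0) = 201]
q=1: r=43, s=-1, t=1   [201*(-1) + 244*(1) = 43]
q=4: r=29, s=5, t=-4   [201*(5) + 244*(-4) = 29]
q=1: r=14, s=-6, t=5   [201*(-6) + 244*(5) = 14]
q=2: r=1, s=17, t=-14   [201*(17) + 244*(-14) = 1]
q=14: r=0, s=-244, t=201   [201*(-244) + 244*(201) = 0]
GCD = 1; from the row with r=1: x=17, y=-14
Check: 201*(17) + 244*(-14) = 3417 - 3416 = 1

GCD = 1, x = 17, y = -14


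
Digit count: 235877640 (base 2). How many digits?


235877640 in base 2 = 1110000011110011010100001000
Number of digits = 28

28 digits (base 2)


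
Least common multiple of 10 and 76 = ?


GCD(10, 76) = 2
LCM = 10*76/2 = 760/2 = 380

LCM = 380


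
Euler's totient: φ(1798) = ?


1798 = 2 × 29 × 31
Prime factors: 2, 29, 31
φ(1798) = 1798 × (1-1/2) × (1-1/29) × (1-1/31)
= 1798 × 1/2 × 28/29 × 30/31 = 840

φ(1798) = 840


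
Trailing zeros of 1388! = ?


floor(1388/5) = 277
floor(1388/25) = 55
floor(1388/125) = 11
floor(1388/625) = 2
Total = 345

345 trailing zeros


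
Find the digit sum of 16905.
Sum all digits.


1 + 6 + 9 + 0 + 5 = 21


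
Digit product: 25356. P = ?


2 × 5 × 3 × 5 × 6 = 900


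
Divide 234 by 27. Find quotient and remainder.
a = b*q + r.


234 = 27 * 8 + 18
Check: 216 + 18 = 234

q = 8, r = 18


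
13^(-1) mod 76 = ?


Use the extended Euclidean algorithm on (76, 13); each row r = 76*s + 13*t:
r=76, s=1, t=0
r=13, s=0, t=1
q=5: r=11, s=1, t=-5   [76*(1) + 13*(-5) = 11]
q=1: r=2, s=-1, t=6   [76*(-1) + 13*(6) = 2]
q=5: r=1, s=6, t=-35   [76*(6) + 13*(-35) = 1]
q=2: r=0, s=-13, t=76   [76*(-13) + 13*(76) = 0]
GCD = 1 with t = -35, so 13*(-35) ≡ 1 (mod 76)
Inverse = -35 mod 76 = 41
Check: 13 * 41 = 533 ≡ 1 (mod 76)

13^(-1) ≡ 41 (mod 76)


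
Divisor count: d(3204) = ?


3204 = 2^2 × 3^2 × 89^1
d(3204) = (2+1) × (2+1) × (1+1) = 18

18 divisors


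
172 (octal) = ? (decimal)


172 (base 8) = 122 (decimal)
122 (decimal) = 122 (base 10)


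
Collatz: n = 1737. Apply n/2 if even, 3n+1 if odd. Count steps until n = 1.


1737 → 5212 → 2606 → 1303 → 3910 → 1955 → 5866 → 2933 → 8800 → 4400 → 2200 → 1100 → 550 → 275 → 826 → 413 → 1240 → 620 → 310 → 155 → 466 → 233 → 700 → 350 → 175 → 526 → 263 → 790 → 395 → 1186 → 593 → 1780 → 890 → 445 → 1336 → 668 → 334 → 167 → 502 → 251 → 754 → 377 → 1132 → 566 → 283 → 850 → 425 → 1276 → 638 → 319 → 958 → 479 → 1438 → 719 → 2158 → 1079 → 3238 → 1619 → 4858 → 2429 → 7288 → 3644 → 1822 → 911 → 2734 → 1367 → 4102 → 2051 → 6154 → 3077 → 9232 → 4616 → 2308 → 1154 → 577 → 1732 → 866 → 433 → 1300 → 650 → 325 → 976 → 488 → 244 → 122 → 61 → 184 → 92 → 46 → 23 → 70 → 35 → 106 → 53 → 160 → 80 → 40 → 20 → 10 → 5 → 16 → 8 → 4 → 2 → 1
Total steps = 104

104 steps


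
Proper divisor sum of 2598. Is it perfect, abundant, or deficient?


Proper divisors: 1, 2, 3, 6, 433, 866, 1299
Sum = 1 + 2 + 3 + 6 + 433 + 866 + 1299 = 2610
2610 > 2598 → abundant

s(2598) = 2610 (abundant)


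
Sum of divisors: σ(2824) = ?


Divisors of 2824: 1, 2, 4, 8, 353, 706, 1412, 2824
Sum = 1 + 2 + 4 + 8 + 353 + 706 + 1412 + 2824 = 5310

σ(2824) = 5310


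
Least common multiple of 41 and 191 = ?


GCD(41, 191) = 1
LCM = 41*191/1 = 7831/1 = 7831

LCM = 7831


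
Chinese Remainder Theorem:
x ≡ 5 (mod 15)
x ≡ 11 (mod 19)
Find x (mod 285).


M = 15*19 = 285
M1 = M/15 = 19, M2 = M/19 = 15
M1^(-1) mod 15 = 4, M2^(-1) mod 19 = 14
x = 5*19*4 + 11*15*14 = 2690
2690 mod 285 = 125
Check: 125 mod 15 = 5 ✓, 125 mod 19 = 11 ✓

x ≡ 125 (mod 285)


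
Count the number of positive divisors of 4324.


4324 = 2^2 × 23^1 × 47^1
d(4324) = (2+1) × (1+1) × (1+1) = 12

12 divisors


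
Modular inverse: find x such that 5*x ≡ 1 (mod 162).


Use the extended Euclidean algorithm on (162, 5); each row r = 162*s + 5*t:
r=162, s=1, t=0
r=5, s=0, t=1
q=32: r=2, s=1, t=-32   [162*(1) + 5*(-32) = 2]
q=2: r=1, s=-2, t=65   [162*(-2) + 5*(65) = 1]
q=2: r=0, s=5, t=-162   [162*(5) + 5*(-162) = 0]
GCD = 1 with t = 65, so 5*(65) ≡ 1 (mod 162)
Inverse = 65 mod 162 = 65
Check: 5 * 65 = 325 ≡ 1 (mod 162)

5^(-1) ≡ 65 (mod 162)


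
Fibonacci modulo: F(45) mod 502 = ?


F(k) mod 502 for k=1..45:
1, 1, 2, 3, 5, 8, 13, 21, 34, 55, 89, 144, 233, 377, 108, 485, 91, 74, 165, 239, 404, 141, 43, 184, 227, 411, 136, 45, 181, 226, 407, 131, 36, 167, 203, 370, 71, 441, 10, 451, 461, 410, 369, 277, 144
F(45) mod 502 = 144


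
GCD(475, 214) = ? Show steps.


475 = 2 * 214 + 47
214 = 4 * 47 + 26
47 = 1 * 26 + 21
26 = 1 * 21 + 5
21 = 4 * 5 + 1
5 = 5 * 1 + 0
GCD = 1


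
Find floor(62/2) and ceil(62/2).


62/2 = 31.0000
floor = 31
ceil = 31

floor = 31, ceil = 31


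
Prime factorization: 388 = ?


388 / 2 = 194
194 / 2 = 97
97 / 97 = 1
388 = 2^2 × 97


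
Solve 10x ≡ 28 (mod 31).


GCD(10, 31) = 1, unique solution
a^(-1) mod 31 = 28
x = 28 * 28 mod 31 = 9

x ≡ 9 (mod 31)


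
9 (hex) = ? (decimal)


9 (base 16) = 9 (decimal)
9 (decimal) = 9 (base 10)


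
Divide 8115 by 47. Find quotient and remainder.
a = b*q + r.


8115 = 47 * 172 + 31
Check: 8084 + 31 = 8115

q = 172, r = 31


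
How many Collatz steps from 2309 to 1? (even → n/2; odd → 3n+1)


2309 → 6928 → 3464 → 1732 → 866 → 433 → 1300 → 650 → 325 → 976 → 488 → 244 → 122 → 61 → 184 → 92 → 46 → 23 → 70 → 35 → 106 → 53 → 160 → 80 → 40 → 20 → 10 → 5 → 16 → 8 → 4 → 2 → 1
Total steps = 32

32 steps


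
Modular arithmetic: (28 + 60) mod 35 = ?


28 + 60 = 88
88 mod 35 = 18


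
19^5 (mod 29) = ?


19^1 mod 29 = 19
19^2 mod 29 = 13
19^3 mod 29 = 15
19^4 mod 29 = 24
19^5 mod 29 = 21


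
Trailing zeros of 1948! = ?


floor(1948/5) = 389
floor(1948/25) = 77
floor(1948/125) = 15
floor(1948/625) = 3
Total = 484

484 trailing zeros


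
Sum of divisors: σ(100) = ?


Divisors of 100: 1, 2, 4, 5, 10, 20, 25, 50, 100
Sum = 1 + 2 + 4 + 5 + 10 + 20 + 25 + 50 + 100 = 217

σ(100) = 217


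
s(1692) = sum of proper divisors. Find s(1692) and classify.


Proper divisors: 1, 2, 3, 4, 6, 9, 12, 18, 36, 47, 94, 141, 188, 282, 423, 564, 846
Sum = 1 + 2 + 3 + 4 + 6 + 9 + 12 + 18 + 36 + 47 + 94 + 141 + 188 + 282 + 423 + 564 + 846 = 2676
2676 > 1692 → abundant

s(1692) = 2676 (abundant)


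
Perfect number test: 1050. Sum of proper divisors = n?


Proper divisors of 1050: 1, 2, 3, 5, 6, 7, 10, 14, 15, 21, 25, 30, 35, 42, 50, 70, 75, 105, 150, 175, 210, 350, 525
Sum = 1 + 2 + 3 + 5 + 6 + 7 + 10 + 14 + 15 + 21 + 25 + 30 + 35 + 42 + 50 + 70 + 75 + 105 + 150 + 175 + 210 + 350 + 525 = 1926

No, 1050 is not perfect (1926 ≠ 1050)


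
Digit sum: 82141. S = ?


8 + 2 + 1 + 4 + 1 = 16


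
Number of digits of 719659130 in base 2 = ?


719659130 in base 2 = 101010111001010010000001111010
Number of digits = 30

30 digits (base 2)


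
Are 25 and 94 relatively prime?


Euclidean algorithm:
94 = 3 * 25 + 19
25 = 1 * 19 + 6
19 = 3 * 6 + 1
6 = 6 * 1 + 0
GCD(25, 94) = 1

Yes, coprime (GCD = 1)


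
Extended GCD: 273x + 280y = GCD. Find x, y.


Tabular extended Euclidean (each row: r = 273*s + 280*t):
r=273, s=1, t=0
r=280, s=0, t=1
q=0: r=273, s=1, t=0   [273*(1) + 280*(0) = 273]
q=1: r=7, s=-1, t=1   [273*(-1) + 280*(1) = 7]
q=39: r=0, s=40, t=-39   [273*(40) + 280*(-39) = 0]
GCD = 7; from the row with r=7: x=-1, y=1
Check: 273*(-1) + 280*(1) = -273 + 280 = 7

GCD = 7, x = -1, y = 1


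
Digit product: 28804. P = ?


2 × 8 × 8 × 0 × 4 = 0


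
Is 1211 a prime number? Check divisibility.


1211 / 7 = 173 (exact division)
1211 is NOT prime.

No, 1211 is not prime


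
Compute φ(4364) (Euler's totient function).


4364 = 2^2 × 1091
Prime factors: 2, 1091
φ(4364) = 4364 × (1-1/2) × (1-1/1091)
= 4364 × 1/2 × 1090/1091 = 2180

φ(4364) = 2180


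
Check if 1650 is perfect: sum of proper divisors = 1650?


Proper divisors of 1650: 1, 2, 3, 5, 6, 10, 11, 15, 22, 25, 30, 33, 50, 55, 66, 75, 110, 150, 165, 275, 330, 550, 825
Sum = 1 + 2 + 3 + 5 + 6 + 10 + 11 + 15 + 22 + 25 + 30 + 33 + 50 + 55 + 66 + 75 + 110 + 150 + 165 + 275 + 330 + 550 + 825 = 2814

No, 1650 is not perfect (2814 ≠ 1650)


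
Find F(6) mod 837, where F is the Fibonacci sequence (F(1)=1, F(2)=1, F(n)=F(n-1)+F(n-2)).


F(k) mod 837 for k=1..6:
1, 1, 2, 3, 5, 8
F(6) mod 837 = 8


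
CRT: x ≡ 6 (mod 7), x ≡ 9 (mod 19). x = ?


M = 7*19 = 133
M1 = M/7 = 19, M2 = M/19 = 7
M1^(-1) mod 7 = 3, M2^(-1) mod 19 = 11
x = 6*19*3 + 9*7*11 = 1035
1035 mod 133 = 104
Check: 104 mod 7 = 6 ✓, 104 mod 19 = 9 ✓

x ≡ 104 (mod 133)


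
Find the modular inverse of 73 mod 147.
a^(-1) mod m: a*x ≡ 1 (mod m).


Use the extended Euclidean algorithm on (147, 73); each row r = 147*s + 73*t:
r=147, s=1, t=0
r=73, s=0, t=1
q=2: r=1, s=1, t=-2   [147*(1) + 73*(-2) = 1]
q=73: r=0, s=-73, t=147   [147*(-73) + 73*(147) = 0]
GCD = 1 with t = -2, so 73*(-2) ≡ 1 (mod 147)
Inverse = -2 mod 147 = 145
Check: 73 * 145 = 10585 ≡ 1 (mod 147)

73^(-1) ≡ 145 (mod 147)


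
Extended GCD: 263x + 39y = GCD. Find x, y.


Tabular extended Euclidean (each row: r = 263*s + 39*t):
r=263, s=1, t=0
r=39, s=0, t=1
q=6: r=29, s=1, t=-6   [263*(1) + 39*(-6) = 29]
q=1: r=10, s=-1, t=7   [263*(-1) + 39*(7) = 10]
q=2: r=9, s=3, t=-20   [263*(3) + 39*(-20) = 9]
q=1: r=1, s=-4, t=27   [263*(-4) + 39*(27) = 1]
q=9: r=0, s=39, t=-263   [263*(39) + 39*(-263) = 0]
GCD = 1; from the row with r=1: x=-4, y=27
Check: 263*(-4) + 39*(27) = -1052 + 1053 = 1

GCD = 1, x = -4, y = 27


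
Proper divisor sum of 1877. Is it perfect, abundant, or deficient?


Proper divisors: 1
Sum = 1 = 1
1 < 1877 → deficient

s(1877) = 1 (deficient)


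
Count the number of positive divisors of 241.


241 = 241^1
d(241) = (1+1) = 2

2 divisors


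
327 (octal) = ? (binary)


327 (base 8) = 215 (decimal)
215 (decimal) = 11010111 (base 2)


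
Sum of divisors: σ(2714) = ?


Divisors of 2714: 1, 2, 23, 46, 59, 118, 1357, 2714
Sum = 1 + 2 + 23 + 46 + 59 + 118 + 1357 + 2714 = 4320

σ(2714) = 4320


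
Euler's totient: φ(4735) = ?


4735 = 5 × 947
Prime factors: 5, 947
φ(4735) = 4735 × (1-1/5) × (1-1/947)
= 4735 × 4/5 × 946/947 = 3784

φ(4735) = 3784


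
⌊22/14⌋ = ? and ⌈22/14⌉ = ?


22/14 = 1.5714
floor = 1
ceil = 2

floor = 1, ceil = 2


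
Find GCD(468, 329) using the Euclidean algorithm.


468 = 1 * 329 + 139
329 = 2 * 139 + 51
139 = 2 * 51 + 37
51 = 1 * 37 + 14
37 = 2 * 14 + 9
14 = 1 * 9 + 5
9 = 1 * 5 + 4
5 = 1 * 4 + 1
4 = 4 * 1 + 0
GCD = 1


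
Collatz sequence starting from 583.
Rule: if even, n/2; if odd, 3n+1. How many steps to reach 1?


583 → 1750 → 875 → 2626 → 1313 → 3940 → 1970 → 985 → 2956 → 1478 → 739 → 2218 → 1109 → 3328 → 1664 → 832 → 416 → 208 → 104 → 52 → 26 → 13 → 40 → 20 → 10 → 5 → 16 → 8 → 4 → 2 → 1
Total steps = 30

30 steps


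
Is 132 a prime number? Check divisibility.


132 / 2 = 66 (exact division)
132 is NOT prime.

No, 132 is not prime


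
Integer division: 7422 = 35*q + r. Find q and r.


7422 = 35 * 212 + 2
Check: 7420 + 2 = 7422

q = 212, r = 2


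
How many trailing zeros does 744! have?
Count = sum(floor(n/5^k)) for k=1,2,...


floor(744/5) = 148
floor(744/25) = 29
floor(744/125) = 5
floor(744/625) = 1
Total = 183

183 trailing zeros


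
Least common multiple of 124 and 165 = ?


GCD(124, 165) = 1
LCM = 124*165/1 = 20460/1 = 20460

LCM = 20460


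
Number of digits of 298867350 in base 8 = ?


298867350 in base 8 = 2164055226
Number of digits = 10

10 digits (base 8)


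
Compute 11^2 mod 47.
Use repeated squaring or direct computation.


11^1 mod 47 = 11
11^2 mod 47 = 27


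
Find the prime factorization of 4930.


4930 / 2 = 2465
2465 / 5 = 493
493 / 17 = 29
29 / 29 = 1
4930 = 2 × 5 × 17 × 29


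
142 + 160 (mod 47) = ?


142 + 160 = 302
302 mod 47 = 20


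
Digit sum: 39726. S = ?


3 + 9 + 7 + 2 + 6 = 27


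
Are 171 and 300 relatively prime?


Euclidean algorithm:
300 = 1 * 171 + 129
171 = 1 * 129 + 42
129 = 3 * 42 + 3
42 = 14 * 3 + 0
GCD(171, 300) = 3

No, not coprime (GCD = 3)


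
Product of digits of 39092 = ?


3 × 9 × 0 × 9 × 2 = 0


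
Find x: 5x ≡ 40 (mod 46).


GCD(5, 46) = 1, unique solution
a^(-1) mod 46 = 37
x = 37 * 40 mod 46 = 8

x ≡ 8 (mod 46)


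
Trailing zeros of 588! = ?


floor(588/5) = 117
floor(588/25) = 23
floor(588/125) = 4
Total = 144

144 trailing zeros


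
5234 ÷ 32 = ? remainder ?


5234 = 32 * 163 + 18
Check: 5216 + 18 = 5234

q = 163, r = 18


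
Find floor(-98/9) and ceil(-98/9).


-98/9 = -10.8889
floor = -11
ceil = -10

floor = -11, ceil = -10


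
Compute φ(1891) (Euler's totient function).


1891 = 31 × 61
Prime factors: 31, 61
φ(1891) = 1891 × (1-1/31) × (1-1/61)
= 1891 × 30/31 × 60/61 = 1800

φ(1891) = 1800


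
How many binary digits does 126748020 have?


126748020 in base 2 = 111100011100000010101110100
Number of digits = 27

27 digits (base 2)


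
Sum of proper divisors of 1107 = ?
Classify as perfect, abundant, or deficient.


Proper divisors: 1, 3, 9, 27, 41, 123, 369
Sum = 1 + 3 + 9 + 27 + 41 + 123 + 369 = 573
573 < 1107 → deficient

s(1107) = 573 (deficient)


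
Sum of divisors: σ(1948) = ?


Divisors of 1948: 1, 2, 4, 487, 974, 1948
Sum = 1 + 2 + 4 + 487 + 974 + 1948 = 3416

σ(1948) = 3416


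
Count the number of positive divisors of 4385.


4385 = 5^1 × 877^1
d(4385) = (1+1) × (1+1) = 4

4 divisors


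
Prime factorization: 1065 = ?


1065 / 3 = 355
355 / 5 = 71
71 / 71 = 1
1065 = 3 × 5 × 71


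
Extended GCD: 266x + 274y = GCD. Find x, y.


Tabular extended Euclidean (each row: r = 266*s + 274*t):
r=266, s=1, t=0
r=274, s=0, t=1
q=0: r=266, s=1, t=0   [266*(1) + 274*(0) = 266]
q=1: r=8, s=-1, t=1   [266*(-1) + 274*(1) = 8]
q=33: r=2, s=34, t=-33   [266*(34) + 274*(-33) = 2]
q=4: r=0, s=-137, t=133   [266*(-137) + 274*(133) = 0]
GCD = 2; from the row with r=2: x=34, y=-33
Check: 266*(34) + 274*(-33) = 9044 - 9042 = 2

GCD = 2, x = 34, y = -33


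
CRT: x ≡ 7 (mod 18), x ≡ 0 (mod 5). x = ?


M = 18*5 = 90
M1 = M/18 = 5, M2 = M/5 = 18
M1^(-1) mod 18 = 11, M2^(-1) mod 5 = 2
x = 7*5*11 + 0*18*2 = 385
385 mod 90 = 25
Check: 25 mod 18 = 7 ✓, 25 mod 5 = 0 ✓

x ≡ 25 (mod 90)


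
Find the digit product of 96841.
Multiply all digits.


9 × 6 × 8 × 4 × 1 = 1728


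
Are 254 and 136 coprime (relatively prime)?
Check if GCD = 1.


Euclidean algorithm:
254 = 1 * 136 + 118
136 = 1 * 118 + 18
118 = 6 * 18 + 10
18 = 1 * 10 + 8
10 = 1 * 8 + 2
8 = 4 * 2 + 0
GCD(254, 136) = 2

No, not coprime (GCD = 2)


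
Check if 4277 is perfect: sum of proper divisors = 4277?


Proper divisors of 4277: 1, 7, 13, 47, 91, 329, 611
Sum = 1 + 7 + 13 + 47 + 91 + 329 + 611 = 1099

No, 4277 is not perfect (1099 ≠ 4277)


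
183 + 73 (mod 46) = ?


183 + 73 = 256
256 mod 46 = 26


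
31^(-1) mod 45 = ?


Use the extended Euclidean algorithm on (45, 31); each row r = 45*s + 31*t:
r=45, s=1, t=0
r=31, s=0, t=1
q=1: r=14, s=1, t=-1   [45*(1) + 31*(-1) = 14]
q=2: r=3, s=-2, t=3   [45*(-2) + 31*(3) = 3]
q=4: r=2, s=9, t=-13   [45*(9) + 31*(-13) = 2]
q=1: r=1, s=-11, t=16   [45*(-11) + 31*(16) = 1]
q=2: r=0, s=31, t=-45   [45*(31) + 31*(-45) = 0]
GCD = 1 with t = 16, so 31*(16) ≡ 1 (mod 45)
Inverse = 16 mod 45 = 16
Check: 31 * 16 = 496 ≡ 1 (mod 45)

31^(-1) ≡ 16 (mod 45)


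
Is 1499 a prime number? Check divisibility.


Check divisors up to sqrt(1499) = 38.7169
No divisors found.
1499 is prime.

Yes, 1499 is prime


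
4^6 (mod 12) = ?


4^1 mod 12 = 4
4^2 mod 12 = 4
4^3 mod 12 = 4
4^4 mod 12 = 4
4^5 mod 12 = 4
4^6 mod 12 = 4


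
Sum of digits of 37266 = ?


3 + 7 + 2 + 6 + 6 = 24


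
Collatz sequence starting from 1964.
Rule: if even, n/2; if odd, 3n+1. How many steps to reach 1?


1964 → 982 → 491 → 1474 → 737 → 2212 → 1106 → 553 → 1660 → 830 → 415 → 1246 → 623 → 1870 → 935 → 2806 → 1403 → 4210 → 2105 → 6316 → 3158 → 1579 → 4738 → 2369 → 7108 → 3554 → 1777 → 5332 → 2666 → 1333 → 4000 → 2000 → 1000 → 500 → 250 → 125 → 376 → 188 → 94 → 47 → 142 → 71 → 214 → 107 → 322 → 161 → 484 → 242 → 121 → 364 → 182 → 91 → 274 → 137 → 412 → 206 → 103 → 310 → 155 → 466 → 233 → 700 → 350 → 175 → 526 → 263 → 790 → 395 → 1186 → 593 → 1780 → 890 → 445 → 1336 → 668 → 334 → 167 → 502 → 251 → 754 → 377 → 1132 → 566 → 283 → 850 → 425 → 1276 → 638 → 319 → 958 → 479 → 1438 → 719 → 2158 → 1079 → 3238 → 1619 → 4858 → 2429 → 7288 → 3644 → 1822 → 911 → 2734 → 1367 → 4102 → 2051 → 6154 → 3077 → 9232 → 4616 → 2308 → 1154 → 577 → 1732 → 866 → 433 → 1300 → 650 → 325 → 976 → 488 → 244 → 122 → 61 → 184 → 92 → 46 → 23 → 70 → 35 → 106 → 53 → 160 → 80 → 40 → 20 → 10 → 5 → 16 → 8 → 4 → 2 → 1
Total steps = 143

143 steps


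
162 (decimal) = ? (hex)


162 (base 10) = 162 (decimal)
162 (decimal) = A2 (base 16)


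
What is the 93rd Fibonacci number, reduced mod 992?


F(k) mod 992 for k=1..93:
1, 1, 2, 3, 5, 8, 13, 21, 34, 55, 89, 144, 233, 377, 610, 987, 605, 600, 213, 813, 34, 847, 881, 736, 625, 369, 2, 371, 373, 744, 125, 869, 2, 871, 873, 752, 633, 393, 34, 427, 461, 888, 357, 253, 610, 863, 481, 352, 833, 193, 34, 227, 261, 488, 749, 245, 2, 247, 249, 496, 745, 249, 2, 251, 253, 504, 757, 269, 34, 303, 337, 640, 977, 625, 610, 243, 853, 104, 957, 69, 34, 103, 137, 240, 377, 617, 2, 619, 621, 248, 869, 125, 2
F(93) mod 992 = 2


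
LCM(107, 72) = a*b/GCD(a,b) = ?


GCD(107, 72) = 1
LCM = 107*72/1 = 7704/1 = 7704

LCM = 7704


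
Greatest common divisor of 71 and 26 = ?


71 = 2 * 26 + 19
26 = 1 * 19 + 7
19 = 2 * 7 + 5
7 = 1 * 5 + 2
5 = 2 * 2 + 1
2 = 2 * 1 + 0
GCD = 1


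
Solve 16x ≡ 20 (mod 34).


GCD(16, 34) = 2 divides 20
Divide: 8x ≡ 10 (mod 17)
x ≡ 14 (mod 17)


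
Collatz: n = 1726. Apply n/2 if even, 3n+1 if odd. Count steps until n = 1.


1726 → 863 → 2590 → 1295 → 3886 → 1943 → 5830 → 2915 → 8746 → 4373 → 13120 → 6560 → 3280 → 1640 → 820 → 410 → 205 → 616 → 308 → 154 → 77 → 232 → 116 → 58 → 29 → 88 → 44 → 22 → 11 → 34 → 17 → 52 → 26 → 13 → 40 → 20 → 10 → 5 → 16 → 8 → 4 → 2 → 1
Total steps = 42

42 steps


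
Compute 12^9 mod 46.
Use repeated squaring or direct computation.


12^1 mod 46 = 12
12^2 mod 46 = 6
12^3 mod 46 = 26
12^4 mod 46 = 36
12^5 mod 46 = 18
12^6 mod 46 = 32
12^7 mod 46 = 16
12^8 mod 46 = 8
12^9 mod 46 = 4


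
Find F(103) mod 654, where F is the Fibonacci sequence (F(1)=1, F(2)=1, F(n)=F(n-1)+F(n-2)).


F(k) mod 654 for k=1..103:
1, 1, 2, 3, 5, 8, 13, 21, 34, 55, 89, 144, 233, 377, 610, 333, 289, 622, 257, 225, 482, 53, 535, 588, 469, 403, 218, 621, 185, 152, 337, 489, 172, 7, 179, 186, 365, 551, 262, 159, 421, 580, 347, 273, 620, 239, 205, 444, 649, 439, 434, 219, 653, 218, 217, 435, 652, 433, 431, 210, 641, 197, 184, 381, 565, 292, 203, 495, 44, 539, 583, 468, 397, 211, 608, 165, 119, 284, 403, 33, 436, 469, 251, 66, 317, 383, 46, 429, 475, 250, 71, 321, 392, 59, 451, 510, 307, 163, 470, 633, 449, 428, 223
F(103) mod 654 = 223


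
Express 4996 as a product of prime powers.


4996 / 2 = 2498
2498 / 2 = 1249
1249 / 1249 = 1
4996 = 2^2 × 1249


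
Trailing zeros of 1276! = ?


floor(1276/5) = 255
floor(1276/25) = 51
floor(1276/125) = 10
floor(1276/625) = 2
Total = 318

318 trailing zeros


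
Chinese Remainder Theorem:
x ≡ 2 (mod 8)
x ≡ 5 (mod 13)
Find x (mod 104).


M = 8*13 = 104
M1 = M/8 = 13, M2 = M/13 = 8
M1^(-1) mod 8 = 5, M2^(-1) mod 13 = 5
x = 2*13*5 + 5*8*5 = 330
330 mod 104 = 18
Check: 18 mod 8 = 2 ✓, 18 mod 13 = 5 ✓

x ≡ 18 (mod 104)


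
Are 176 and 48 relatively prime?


Euclidean algorithm:
176 = 3 * 48 + 32
48 = 1 * 32 + 16
32 = 2 * 16 + 0
GCD(176, 48) = 16

No, not coprime (GCD = 16)


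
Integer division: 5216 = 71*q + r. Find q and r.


5216 = 71 * 73 + 33
Check: 5183 + 33 = 5216

q = 73, r = 33


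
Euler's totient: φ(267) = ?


267 = 3 × 89
Prime factors: 3, 89
φ(267) = 267 × (1-1/3) × (1-1/89)
= 267 × 2/3 × 88/89 = 176

φ(267) = 176


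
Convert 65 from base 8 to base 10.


65 (base 8) = 53 (decimal)
53 (decimal) = 53 (base 10)


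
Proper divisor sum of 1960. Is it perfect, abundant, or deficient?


Proper divisors: 1, 2, 4, 5, 7, 8, 10, 14, 20, 28, 35, 40, 49, 56, 70, 98, 140, 196, 245, 280, 392, 490, 980
Sum = 1 + 2 + 4 + 5 + 7 + 8 + 10 + 14 + 20 + 28 + 35 + 40 + 49 + 56 + 70 + 98 + 140 + 196 + 245 + 280 + 392 + 490 + 980 = 3170
3170 > 1960 → abundant

s(1960) = 3170 (abundant)


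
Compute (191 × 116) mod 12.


191 × 116 = 22156
22156 mod 12 = 4


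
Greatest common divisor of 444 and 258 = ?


444 = 1 * 258 + 186
258 = 1 * 186 + 72
186 = 2 * 72 + 42
72 = 1 * 42 + 30
42 = 1 * 30 + 12
30 = 2 * 12 + 6
12 = 2 * 6 + 0
GCD = 6


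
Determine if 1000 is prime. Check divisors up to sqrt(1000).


1000 / 2 = 500 (exact division)
1000 is NOT prime.

No, 1000 is not prime


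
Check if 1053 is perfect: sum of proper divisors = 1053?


Proper divisors of 1053: 1, 3, 9, 13, 27, 39, 81, 117, 351
Sum = 1 + 3 + 9 + 13 + 27 + 39 + 81 + 117 + 351 = 641

No, 1053 is not perfect (641 ≠ 1053)


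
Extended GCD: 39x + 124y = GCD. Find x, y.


Tabular extended Euclidean (each row: r = 39*s + 124*t):
r=39, s=1, t=0
r=124, s=0, t=1
q=0: r=39, s=1, t=0   [39*(1) + 124*(0) = 39]
q=3: r=7, s=-3, t=1   [39*(-3) + 124*(1) = 7]
q=5: r=4, s=16, t=-5   [39*(16) + 124*(-5) = 4]
q=1: r=3, s=-19, t=6   [39*(-19) + 124*(6) = 3]
q=1: r=1, s=35, t=-11   [39*(35) + 124*(-11) = 1]
q=3: r=0, s=-124, t=39   [39*(-124) + 124*(39) = 0]
GCD = 1; from the row with r=1: x=35, y=-11
Check: 39*(35) + 124*(-11) = 1365 - 1364 = 1

GCD = 1, x = 35, y = -11


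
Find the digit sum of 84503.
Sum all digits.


8 + 4 + 5 + 0 + 3 = 20


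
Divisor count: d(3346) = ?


3346 = 2^1 × 7^1 × 239^1
d(3346) = (1+1) × (1+1) × (1+1) = 8

8 divisors


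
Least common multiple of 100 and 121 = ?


GCD(100, 121) = 1
LCM = 100*121/1 = 12100/1 = 12100

LCM = 12100


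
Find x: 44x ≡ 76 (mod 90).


GCD(44, 90) = 2 divides 76
Divide: 22x ≡ 38 (mod 45)
x ≡ 14 (mod 45)


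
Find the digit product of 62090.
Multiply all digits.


6 × 2 × 0 × 9 × 0 = 0


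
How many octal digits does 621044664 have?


621044664 in base 8 = 4501061670
Number of digits = 10

10 digits (base 8)


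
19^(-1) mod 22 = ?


Use the extended Euclidean algorithm on (22, 19); each row r = 22*s + 19*t:
r=22, s=1, t=0
r=19, s=0, t=1
q=1: r=3, s=1, t=-1   [22*(1) + 19*(-1) = 3]
q=6: r=1, s=-6, t=7   [22*(-6) + 19*(7) = 1]
q=3: r=0, s=19, t=-22   [22*(19) + 19*(-22) = 0]
GCD = 1 with t = 7, so 19*(7) ≡ 1 (mod 22)
Inverse = 7 mod 22 = 7
Check: 19 * 7 = 133 ≡ 1 (mod 22)

19^(-1) ≡ 7 (mod 22)


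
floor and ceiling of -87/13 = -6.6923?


-87/13 = -6.6923
floor = -7
ceil = -6

floor = -7, ceil = -6


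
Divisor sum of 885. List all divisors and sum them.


Divisors of 885: 1, 3, 5, 15, 59, 177, 295, 885
Sum = 1 + 3 + 5 + 15 + 59 + 177 + 295 + 885 = 1440

σ(885) = 1440


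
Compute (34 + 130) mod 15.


34 + 130 = 164
164 mod 15 = 14


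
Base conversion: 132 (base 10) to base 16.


132 (base 10) = 132 (decimal)
132 (decimal) = 84 (base 16)


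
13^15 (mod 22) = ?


13^1 mod 22 = 13
13^2 mod 22 = 15
13^3 mod 22 = 19
13^4 mod 22 = 5
13^5 mod 22 = 21
13^6 mod 22 = 9
13^7 mod 22 = 7
13^8 mod 22 = 3
13^9 mod 22 = 17
13^10 mod 22 = 1
13^11 mod 22 = 13
13^12 mod 22 = 15
13^13 mod 22 = 19
13^14 mod 22 = 5
13^15 mod 22 = 21


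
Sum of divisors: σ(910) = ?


Divisors of 910: 1, 2, 5, 7, 10, 13, 14, 26, 35, 65, 70, 91, 130, 182, 455, 910
Sum = 1 + 2 + 5 + 7 + 10 + 13 + 14 + 26 + 35 + 65 + 70 + 91 + 130 + 182 + 455 + 910 = 2016

σ(910) = 2016


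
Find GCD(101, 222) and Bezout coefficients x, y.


Tabular extended Euclidean (each row: r = 101*s + 222*t):
r=101, s=1, t=0
r=222, s=0, t=1
q=0: r=101, s=1, t=0   [101*(1) + 222*(0) = 101]
q=2: r=20, s=-2, t=1   [101*(-2) + 222*(1) = 20]
q=5: r=1, s=11, t=-5   [101*(11) + 222*(-5) = 1]
q=20: r=0, s=-222, t=101   [101*(-222) + 222*(101) = 0]
GCD = 1; from the row with r=1: x=11, y=-5
Check: 101*(11) + 222*(-5) = 1111 - 1110 = 1

GCD = 1, x = 11, y = -5


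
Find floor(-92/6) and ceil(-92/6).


-92/6 = -15.3333
floor = -16
ceil = -15

floor = -16, ceil = -15


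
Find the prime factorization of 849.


849 / 3 = 283
283 / 283 = 1
849 = 3 × 283


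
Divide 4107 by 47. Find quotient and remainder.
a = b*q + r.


4107 = 47 * 87 + 18
Check: 4089 + 18 = 4107

q = 87, r = 18


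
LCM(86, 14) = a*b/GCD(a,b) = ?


GCD(86, 14) = 2
LCM = 86*14/2 = 1204/2 = 602

LCM = 602


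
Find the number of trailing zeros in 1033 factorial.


floor(1033/5) = 206
floor(1033/25) = 41
floor(1033/125) = 8
floor(1033/625) = 1
Total = 256

256 trailing zeros


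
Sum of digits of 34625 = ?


3 + 4 + 6 + 2 + 5 = 20


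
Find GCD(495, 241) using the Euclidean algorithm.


495 = 2 * 241 + 13
241 = 18 * 13 + 7
13 = 1 * 7 + 6
7 = 1 * 6 + 1
6 = 6 * 1 + 0
GCD = 1


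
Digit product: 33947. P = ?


3 × 3 × 9 × 4 × 7 = 2268


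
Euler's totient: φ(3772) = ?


3772 = 2^2 × 23 × 41
Prime factors: 2, 23, 41
φ(3772) = 3772 × (1-1/2) × (1-1/23) × (1-1/41)
= 3772 × 1/2 × 22/23 × 40/41 = 1760

φ(3772) = 1760


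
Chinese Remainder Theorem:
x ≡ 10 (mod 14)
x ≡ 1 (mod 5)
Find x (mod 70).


M = 14*5 = 70
M1 = M/14 = 5, M2 = M/5 = 14
M1^(-1) mod 14 = 3, M2^(-1) mod 5 = 4
x = 10*5*3 + 1*14*4 = 206
206 mod 70 = 66
Check: 66 mod 14 = 10 ✓, 66 mod 5 = 1 ✓

x ≡ 66 (mod 70)


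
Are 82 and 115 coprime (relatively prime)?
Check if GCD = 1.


Euclidean algorithm:
115 = 1 * 82 + 33
82 = 2 * 33 + 16
33 = 2 * 16 + 1
16 = 16 * 1 + 0
GCD(82, 115) = 1

Yes, coprime (GCD = 1)


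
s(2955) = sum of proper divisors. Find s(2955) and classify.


Proper divisors: 1, 3, 5, 15, 197, 591, 985
Sum = 1 + 3 + 5 + 15 + 197 + 591 + 985 = 1797
1797 < 2955 → deficient

s(2955) = 1797 (deficient)


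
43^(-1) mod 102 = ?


Use the extended Euclidean algorithm on (102, 43); each row r = 102*s + 43*t:
r=102, s=1, t=0
r=43, s=0, t=1
q=2: r=16, s=1, t=-2   [102*(1) + 43*(-2) = 16]
q=2: r=11, s=-2, t=5   [102*(-2) + 43*(5) = 11]
q=1: r=5, s=3, t=-7   [102*(3) + 43*(-7) = 5]
q=2: r=1, s=-8, t=19   [102*(-8) + 43*(19) = 1]
q=5: r=0, s=43, t=-102   [102*(43) + 43*(-102) = 0]
GCD = 1 with t = 19, so 43*(19) ≡ 1 (mod 102)
Inverse = 19 mod 102 = 19
Check: 43 * 19 = 817 ≡ 1 (mod 102)

43^(-1) ≡ 19 (mod 102)


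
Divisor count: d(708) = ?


708 = 2^2 × 3^1 × 59^1
d(708) = (2+1) × (1+1) × (1+1) = 12

12 divisors


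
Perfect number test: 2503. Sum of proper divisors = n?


Proper divisors of 2503: 1
Sum = 1 = 1

No, 2503 is not perfect (1 ≠ 2503)


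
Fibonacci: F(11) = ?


Sequence: 1, 1, 2, 3, 5, 8, 13, 21, 34, 55, 89
F(11) = 89


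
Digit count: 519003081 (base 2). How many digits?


519003081 in base 2 = 11110111011110101101111001001
Number of digits = 29

29 digits (base 2)


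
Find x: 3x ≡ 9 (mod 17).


GCD(3, 17) = 1, unique solution
a^(-1) mod 17 = 6
x = 6 * 9 mod 17 = 3

x ≡ 3 (mod 17)


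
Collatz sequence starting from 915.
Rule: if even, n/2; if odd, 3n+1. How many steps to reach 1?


915 → 2746 → 1373 → 4120 → 2060 → 1030 → 515 → 1546 → 773 → 2320 → 1160 → 580 → 290 → 145 → 436 → 218 → 109 → 328 → 164 → 82 → 41 → 124 → 62 → 31 → 94 → 47 → 142 → 71 → 214 → 107 → 322 → 161 → 484 → 242 → 121 → 364 → 182 → 91 → 274 → 137 → 412 → 206 → 103 → 310 → 155 → 466 → 233 → 700 → 350 → 175 → 526 → 263 → 790 → 395 → 1186 → 593 → 1780 → 890 → 445 → 1336 → 668 → 334 → 167 → 502 → 251 → 754 → 377 → 1132 → 566 → 283 → 850 → 425 → 1276 → 638 → 319 → 958 → 479 → 1438 → 719 → 2158 → 1079 → 3238 → 1619 → 4858 → 2429 → 7288 → 3644 → 1822 → 911 → 2734 → 1367 → 4102 → 2051 → 6154 → 3077 → 9232 → 4616 → 2308 → 1154 → 577 → 1732 → 866 → 433 → 1300 → 650 → 325 → 976 → 488 → 244 → 122 → 61 → 184 → 92 → 46 → 23 → 70 → 35 → 106 → 53 → 160 → 80 → 40 → 20 → 10 → 5 → 16 → 8 → 4 → 2 → 1
Total steps = 129

129 steps


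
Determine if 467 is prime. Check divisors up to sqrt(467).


Check divisors up to sqrt(467) = 21.6102
No divisors found.
467 is prime.

Yes, 467 is prime


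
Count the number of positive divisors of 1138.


1138 = 2^1 × 569^1
d(1138) = (1+1) × (1+1) = 4

4 divisors


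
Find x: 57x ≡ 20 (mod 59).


GCD(57, 59) = 1, unique solution
a^(-1) mod 59 = 29
x = 29 * 20 mod 59 = 49

x ≡ 49 (mod 59)


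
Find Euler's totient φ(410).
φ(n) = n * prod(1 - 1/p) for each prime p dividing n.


410 = 2 × 5 × 41
Prime factors: 2, 5, 41
φ(410) = 410 × (1-1/2) × (1-1/5) × (1-1/41)
= 410 × 1/2 × 4/5 × 40/41 = 160

φ(410) = 160


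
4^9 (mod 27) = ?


4^1 mod 27 = 4
4^2 mod 27 = 16
4^3 mod 27 = 10
4^4 mod 27 = 13
4^5 mod 27 = 25
4^6 mod 27 = 19
4^7 mod 27 = 22
4^8 mod 27 = 7
4^9 mod 27 = 1


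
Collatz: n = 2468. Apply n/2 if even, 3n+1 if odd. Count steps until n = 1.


2468 → 1234 → 617 → 1852 → 926 → 463 → 1390 → 695 → 2086 → 1043 → 3130 → 1565 → 4696 → 2348 → 1174 → 587 → 1762 → 881 → 2644 → 1322 → 661 → 1984 → 992 → 496 → 248 → 124 → 62 → 31 → 94 → 47 → 142 → 71 → 214 → 107 → 322 → 161 → 484 → 242 → 121 → 364 → 182 → 91 → 274 → 137 → 412 → 206 → 103 → 310 → 155 → 466 → 233 → 700 → 350 → 175 → 526 → 263 → 790 → 395 → 1186 → 593 → 1780 → 890 → 445 → 1336 → 668 → 334 → 167 → 502 → 251 → 754 → 377 → 1132 → 566 → 283 → 850 → 425 → 1276 → 638 → 319 → 958 → 479 → 1438 → 719 → 2158 → 1079 → 3238 → 1619 → 4858 → 2429 → 7288 → 3644 → 1822 → 911 → 2734 → 1367 → 4102 → 2051 → 6154 → 3077 → 9232 → 4616 → 2308 → 1154 → 577 → 1732 → 866 → 433 → 1300 → 650 → 325 → 976 → 488 → 244 → 122 → 61 → 184 → 92 → 46 → 23 → 70 → 35 → 106 → 53 → 160 → 80 → 40 → 20 → 10 → 5 → 16 → 8 → 4 → 2 → 1
Total steps = 133

133 steps


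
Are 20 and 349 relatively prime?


Euclidean algorithm:
349 = 17 * 20 + 9
20 = 2 * 9 + 2
9 = 4 * 2 + 1
2 = 2 * 1 + 0
GCD(20, 349) = 1

Yes, coprime (GCD = 1)


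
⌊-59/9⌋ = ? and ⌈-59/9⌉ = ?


-59/9 = -6.5556
floor = -7
ceil = -6

floor = -7, ceil = -6


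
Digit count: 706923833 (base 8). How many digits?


706923833 in base 8 = 5210546471
Number of digits = 10

10 digits (base 8)


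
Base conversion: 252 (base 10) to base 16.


252 (base 10) = 252 (decimal)
252 (decimal) = FC (base 16)


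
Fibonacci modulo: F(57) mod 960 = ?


F(k) mod 960 for k=1..57:
1, 1, 2, 3, 5, 8, 13, 21, 34, 55, 89, 144, 233, 377, 610, 27, 637, 664, 341, 45, 386, 431, 817, 288, 145, 433, 578, 51, 629, 680, 349, 69, 418, 487, 905, 432, 377, 809, 226, 75, 301, 376, 677, 93, 770, 863, 673, 576, 289, 865, 194, 99, 293, 392, 685, 117, 802
F(57) mod 960 = 802


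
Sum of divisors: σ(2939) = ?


Divisors of 2939: 1, 2939
Sum = 1 + 2939 = 2940

σ(2939) = 2940


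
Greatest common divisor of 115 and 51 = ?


115 = 2 * 51 + 13
51 = 3 * 13 + 12
13 = 1 * 12 + 1
12 = 12 * 1 + 0
GCD = 1


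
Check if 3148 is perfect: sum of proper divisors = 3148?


Proper divisors of 3148: 1, 2, 4, 787, 1574
Sum = 1 + 2 + 4 + 787 + 1574 = 2368

No, 3148 is not perfect (2368 ≠ 3148)


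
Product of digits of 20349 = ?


2 × 0 × 3 × 4 × 9 = 0


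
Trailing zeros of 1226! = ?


floor(1226/5) = 245
floor(1226/25) = 49
floor(1226/125) = 9
floor(1226/625) = 1
Total = 304

304 trailing zeros


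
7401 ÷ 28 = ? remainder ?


7401 = 28 * 264 + 9
Check: 7392 + 9 = 7401

q = 264, r = 9


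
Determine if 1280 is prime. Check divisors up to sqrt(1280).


1280 / 2 = 640 (exact division)
1280 is NOT prime.

No, 1280 is not prime


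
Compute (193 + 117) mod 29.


193 + 117 = 310
310 mod 29 = 20


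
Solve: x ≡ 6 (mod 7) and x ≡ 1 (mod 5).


M = 7*5 = 35
M1 = M/7 = 5, M2 = M/5 = 7
M1^(-1) mod 7 = 3, M2^(-1) mod 5 = 3
x = 6*5*3 + 1*7*3 = 111
111 mod 35 = 6
Check: 6 mod 7 = 6 ✓, 6 mod 5 = 1 ✓

x ≡ 6 (mod 35)


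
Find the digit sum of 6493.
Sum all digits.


6 + 4 + 9 + 3 = 22


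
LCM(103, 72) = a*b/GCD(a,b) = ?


GCD(103, 72) = 1
LCM = 103*72/1 = 7416/1 = 7416

LCM = 7416


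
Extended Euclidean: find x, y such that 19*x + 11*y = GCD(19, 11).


Tabular extended Euclidean (each row: r = 19*s + 11*t):
r=19, s=1, t=0
r=11, s=0, t=1
q=1: r=8, s=1, t=-1   [19*(1) + 11*(-1) = 8]
q=1: r=3, s=-1, t=2   [19*(-1) + 11*(2) = 3]
q=2: r=2, s=3, t=-5   [19*(3) + 11*(-5) = 2]
q=1: r=1, s=-4, t=7   [19*(-4) + 11*(7) = 1]
q=2: r=0, s=11, t=-19   [19*(11) + 11*(-19) = 0]
GCD = 1; from the row with r=1: x=-4, y=7
Check: 19*(-4) + 11*(7) = -76 + 77 = 1

GCD = 1, x = -4, y = 7
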